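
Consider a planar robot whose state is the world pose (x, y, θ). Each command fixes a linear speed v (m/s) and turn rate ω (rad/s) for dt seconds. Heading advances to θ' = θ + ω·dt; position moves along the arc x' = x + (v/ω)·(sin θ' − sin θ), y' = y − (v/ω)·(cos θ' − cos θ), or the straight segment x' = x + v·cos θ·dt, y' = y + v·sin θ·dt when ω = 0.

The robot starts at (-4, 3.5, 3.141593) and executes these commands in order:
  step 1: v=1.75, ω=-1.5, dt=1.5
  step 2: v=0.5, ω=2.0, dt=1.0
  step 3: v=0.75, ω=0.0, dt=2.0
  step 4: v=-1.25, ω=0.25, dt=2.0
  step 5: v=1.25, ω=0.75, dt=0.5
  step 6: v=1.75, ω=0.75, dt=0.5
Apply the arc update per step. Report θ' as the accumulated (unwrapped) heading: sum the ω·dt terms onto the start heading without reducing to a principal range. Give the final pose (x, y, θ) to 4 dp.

(-5.1808, 5.2751, 4.1416)

step 1: θ'=0.8916 (R=-1.1667) → pose (-4.9078, 5.3995, 0.8916)
step 2: θ'=2.8916 (R=0.2500) → pose (-5.0404, 5.7988, 2.8916)
step 3: θ'=2.8916 (straight) → pose (-6.4938, 6.1699, 2.8916)
step 4: θ'=3.3916 (R=-5.0000) → pose (-4.0197, 6.1699, 3.3916)
step 5: θ'=3.7666 (R=1.6667) → pose (-4.5826, 5.9067, 3.7666)
step 6: θ'=4.1416 (R=2.3333) → pose (-5.1808, 5.2751, 4.1416)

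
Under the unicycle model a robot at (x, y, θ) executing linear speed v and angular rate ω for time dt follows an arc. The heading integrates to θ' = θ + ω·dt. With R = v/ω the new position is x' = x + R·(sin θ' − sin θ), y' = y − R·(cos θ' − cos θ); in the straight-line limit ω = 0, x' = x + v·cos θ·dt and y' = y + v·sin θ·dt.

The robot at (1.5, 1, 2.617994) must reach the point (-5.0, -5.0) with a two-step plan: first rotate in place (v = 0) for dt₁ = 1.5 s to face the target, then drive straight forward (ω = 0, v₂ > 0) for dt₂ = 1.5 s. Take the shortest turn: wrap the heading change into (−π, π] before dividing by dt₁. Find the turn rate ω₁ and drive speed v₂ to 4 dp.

ω₁ = 0.8460, v₂ = 5.8973

heading to target = atan2(-5−1, -5−1.5) = -2.3962
Δθ = wrap(-2.3962 − 2.6180) = 1.2690; ω₁ = Δθ/dt₁ = 0.8460
distance = √((-5−1.5)² + (-5−1)²) = 8.8459; v₂ = distance/dt₂ = 5.8973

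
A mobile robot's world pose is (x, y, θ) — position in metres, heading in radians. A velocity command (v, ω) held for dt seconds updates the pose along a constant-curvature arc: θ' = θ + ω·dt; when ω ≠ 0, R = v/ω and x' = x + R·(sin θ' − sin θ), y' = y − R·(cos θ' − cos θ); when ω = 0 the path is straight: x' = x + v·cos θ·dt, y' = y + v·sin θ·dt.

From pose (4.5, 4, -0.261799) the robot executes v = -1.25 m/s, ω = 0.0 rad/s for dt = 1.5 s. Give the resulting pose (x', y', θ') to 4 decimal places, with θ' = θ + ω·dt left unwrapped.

(2.6889, 4.4853, -0.2618)

θ' = -0.2618 + 0.0·1.5 = -0.2618
ω = 0 → straight: x' = 4.5 + -1.25·cos(-0.2618)·1.5 = 2.6889
y' = 4 + -1.25·sin(-0.2618)·1.5 = 4.4853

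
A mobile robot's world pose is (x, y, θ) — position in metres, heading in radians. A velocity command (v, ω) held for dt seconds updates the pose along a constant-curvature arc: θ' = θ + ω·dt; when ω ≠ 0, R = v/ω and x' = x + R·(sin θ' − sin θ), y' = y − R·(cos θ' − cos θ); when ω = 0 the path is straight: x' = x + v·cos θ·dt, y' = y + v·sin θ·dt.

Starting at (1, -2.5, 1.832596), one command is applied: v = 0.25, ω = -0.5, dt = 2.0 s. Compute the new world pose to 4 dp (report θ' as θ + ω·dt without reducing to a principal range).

(1.1131, -2.0341, 0.8326)

θ' = 1.8326 + -0.5·2.0 = 0.8326
R = v/ω = 0.25/-0.5 = -0.5000
x' = 1 + -0.5000·(sin 0.8326 − sin 1.8326) = 1.1131
y' = -2.5 − -0.5000·(cos 0.8326 − cos 1.8326) = -2.0341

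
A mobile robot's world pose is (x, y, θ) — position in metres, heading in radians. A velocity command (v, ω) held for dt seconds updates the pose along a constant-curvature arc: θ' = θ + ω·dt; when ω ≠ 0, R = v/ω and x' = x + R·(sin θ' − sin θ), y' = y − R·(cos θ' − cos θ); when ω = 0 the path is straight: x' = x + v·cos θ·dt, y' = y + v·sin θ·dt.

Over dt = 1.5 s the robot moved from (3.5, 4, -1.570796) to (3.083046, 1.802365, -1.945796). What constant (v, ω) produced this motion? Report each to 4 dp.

Δθ = -1.945796 − -1.570796 = -0.375000
ω = Δθ/dt = -0.375000/1.5 = -0.2500
R = −Δy/(cos θ' − cos θ) = -6.0000
v = R·ω = -6.0000·-0.2500 = 1.5000

v = 1.5000, ω = -0.2500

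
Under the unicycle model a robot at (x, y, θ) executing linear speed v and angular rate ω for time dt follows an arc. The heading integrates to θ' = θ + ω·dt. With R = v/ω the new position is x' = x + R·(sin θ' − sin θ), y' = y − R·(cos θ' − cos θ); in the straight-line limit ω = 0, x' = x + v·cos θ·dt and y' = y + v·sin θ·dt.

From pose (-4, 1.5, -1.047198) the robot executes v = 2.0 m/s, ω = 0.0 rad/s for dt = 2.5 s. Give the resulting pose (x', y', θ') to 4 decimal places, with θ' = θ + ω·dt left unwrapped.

(-1.5000, -2.8301, -1.0472)

θ' = -1.0472 + 0.0·2.5 = -1.0472
ω = 0 → straight: x' = -4 + 2.0·cos(-1.0472)·2.5 = -1.5000
y' = 1.5 + 2.0·sin(-1.0472)·2.5 = -2.8301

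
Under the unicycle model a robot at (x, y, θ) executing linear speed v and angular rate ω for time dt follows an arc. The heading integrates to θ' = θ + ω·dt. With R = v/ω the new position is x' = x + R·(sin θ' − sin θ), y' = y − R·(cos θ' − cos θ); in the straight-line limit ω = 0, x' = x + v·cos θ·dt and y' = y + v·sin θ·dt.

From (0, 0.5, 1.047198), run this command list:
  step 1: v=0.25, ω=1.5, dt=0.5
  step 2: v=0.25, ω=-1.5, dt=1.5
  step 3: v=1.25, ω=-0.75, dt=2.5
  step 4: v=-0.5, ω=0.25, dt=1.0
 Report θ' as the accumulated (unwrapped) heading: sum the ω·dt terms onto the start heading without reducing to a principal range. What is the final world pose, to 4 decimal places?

step 1: θ'=1.7972 (R=0.1667) → pose (0.0181, 0.6207, 1.7972)
step 2: θ'=-0.4528 (R=-0.1667) → pose (0.2534, 0.8080, -0.4528)
step 3: θ'=-2.3278 (R=-1.6667) → pose (0.7358, -1.8353, -2.3278)
step 4: θ'=-2.0778 (R=-2.0000) → pose (1.0304, -1.4329, -2.0778)

(1.0304, -1.4329, -2.0778)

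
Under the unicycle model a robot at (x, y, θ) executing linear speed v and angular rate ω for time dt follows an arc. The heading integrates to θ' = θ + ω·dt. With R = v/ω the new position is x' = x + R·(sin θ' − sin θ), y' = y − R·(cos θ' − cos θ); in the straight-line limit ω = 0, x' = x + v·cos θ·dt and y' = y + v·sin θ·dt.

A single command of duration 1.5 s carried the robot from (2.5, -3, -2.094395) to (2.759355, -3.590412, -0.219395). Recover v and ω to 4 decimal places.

v = 0.5000, ω = 1.2500

Δθ = -0.219395 − -2.094395 = 1.875000
ω = Δθ/dt = 1.875000/1.5 = 1.2500
R = −Δy/(cos θ' − cos θ) = 0.4000
v = R·ω = 0.4000·1.2500 = 0.5000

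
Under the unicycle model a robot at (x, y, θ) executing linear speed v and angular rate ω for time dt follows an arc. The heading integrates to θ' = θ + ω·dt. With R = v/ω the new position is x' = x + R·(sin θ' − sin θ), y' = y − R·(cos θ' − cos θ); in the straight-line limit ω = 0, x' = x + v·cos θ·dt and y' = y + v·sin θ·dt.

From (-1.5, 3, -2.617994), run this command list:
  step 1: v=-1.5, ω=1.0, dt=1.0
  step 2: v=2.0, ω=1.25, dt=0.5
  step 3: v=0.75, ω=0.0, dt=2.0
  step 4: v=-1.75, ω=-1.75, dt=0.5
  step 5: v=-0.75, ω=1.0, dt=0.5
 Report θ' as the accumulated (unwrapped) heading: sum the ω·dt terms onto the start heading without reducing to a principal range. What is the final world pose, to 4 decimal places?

(0.2246, 3.2321, -1.3680)

step 1: θ'=-1.6180 (R=-1.5000) → pose (-0.7517, 4.2283, -1.6180)
step 2: θ'=-0.9930 (R=1.6000) → pose (-0.4937, 3.2789, -0.9930)
step 3: θ'=-0.9930 (straight) → pose (0.3256, 2.0224, -0.9930)
step 4: θ'=-1.8680 (R=1.0000) → pose (0.2071, 2.8614, -1.8680)
step 5: θ'=-1.3680 (R=-0.7500) → pose (0.2246, 3.2321, -1.3680)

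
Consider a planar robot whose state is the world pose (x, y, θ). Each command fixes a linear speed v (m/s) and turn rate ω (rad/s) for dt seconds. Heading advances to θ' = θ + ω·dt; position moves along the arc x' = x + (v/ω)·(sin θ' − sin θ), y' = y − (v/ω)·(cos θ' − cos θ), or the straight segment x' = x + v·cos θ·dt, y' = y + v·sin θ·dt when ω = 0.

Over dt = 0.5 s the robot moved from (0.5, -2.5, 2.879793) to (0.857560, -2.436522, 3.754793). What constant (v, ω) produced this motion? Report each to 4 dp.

Δθ = 3.754793 − 2.879793 = 0.875000
ω = Δθ/dt = 0.875000/0.5 = 1.7500
R = Δx/(sin θ' − sin θ) = -0.4286
v = R·ω = -0.4286·1.7500 = -0.7500

v = -0.7500, ω = 1.7500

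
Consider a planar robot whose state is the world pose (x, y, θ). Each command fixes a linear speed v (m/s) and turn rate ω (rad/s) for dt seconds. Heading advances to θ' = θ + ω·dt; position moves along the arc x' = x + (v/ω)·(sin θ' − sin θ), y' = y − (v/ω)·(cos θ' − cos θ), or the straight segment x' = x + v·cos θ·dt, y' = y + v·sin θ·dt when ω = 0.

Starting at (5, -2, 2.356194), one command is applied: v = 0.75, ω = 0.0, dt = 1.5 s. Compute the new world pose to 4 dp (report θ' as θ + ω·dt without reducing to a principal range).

θ' = 2.3562 + 0.0·1.5 = 2.3562
ω = 0 → straight: x' = 5 + 0.75·cos(2.3562)·1.5 = 4.2045
y' = -2 + 0.75·sin(2.3562)·1.5 = -1.2045

(4.2045, -1.2045, 2.3562)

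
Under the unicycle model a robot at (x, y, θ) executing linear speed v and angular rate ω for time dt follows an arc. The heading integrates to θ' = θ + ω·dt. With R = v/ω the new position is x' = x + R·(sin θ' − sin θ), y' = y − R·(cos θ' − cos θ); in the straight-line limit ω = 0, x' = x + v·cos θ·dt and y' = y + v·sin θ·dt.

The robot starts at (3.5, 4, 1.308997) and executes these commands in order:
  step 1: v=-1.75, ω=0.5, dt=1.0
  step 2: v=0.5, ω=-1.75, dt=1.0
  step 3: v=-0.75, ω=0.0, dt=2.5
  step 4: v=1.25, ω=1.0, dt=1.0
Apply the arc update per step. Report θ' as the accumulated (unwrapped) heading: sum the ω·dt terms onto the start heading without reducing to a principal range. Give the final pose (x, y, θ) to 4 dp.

step 1: θ'=1.8090 (R=-3.5000) → pose (3.4796, 2.2683, 1.8090)
step 2: θ'=0.0590 (R=-0.2857) → pose (3.7404, 2.6209, 0.0590)
step 3: θ'=0.0590 (straight) → pose (1.8686, 2.5104, 0.0590)
step 4: θ'=1.0590 (R=1.2500) → pose (2.8848, 3.1460, 1.0590)

(2.8848, 3.1460, 1.0590)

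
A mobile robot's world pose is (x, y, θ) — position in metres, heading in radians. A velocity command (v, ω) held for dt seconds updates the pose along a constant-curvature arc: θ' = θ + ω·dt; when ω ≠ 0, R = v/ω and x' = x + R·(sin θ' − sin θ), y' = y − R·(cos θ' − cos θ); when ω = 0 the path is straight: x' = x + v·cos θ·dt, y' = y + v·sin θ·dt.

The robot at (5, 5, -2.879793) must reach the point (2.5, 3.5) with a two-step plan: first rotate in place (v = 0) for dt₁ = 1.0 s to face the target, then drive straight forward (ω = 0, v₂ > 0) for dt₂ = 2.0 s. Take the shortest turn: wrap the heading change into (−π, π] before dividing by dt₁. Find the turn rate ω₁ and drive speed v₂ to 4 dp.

heading to target = atan2(3.5−5, 2.5−5) = -2.6012
Δθ = wrap(-2.6012 − -2.8798) = 0.2786; ω₁ = Δθ/dt₁ = 0.2786
distance = √((2.5−5)² + (3.5−5)²) = 2.9155; v₂ = distance/dt₂ = 1.4577

ω₁ = 0.2786, v₂ = 1.4577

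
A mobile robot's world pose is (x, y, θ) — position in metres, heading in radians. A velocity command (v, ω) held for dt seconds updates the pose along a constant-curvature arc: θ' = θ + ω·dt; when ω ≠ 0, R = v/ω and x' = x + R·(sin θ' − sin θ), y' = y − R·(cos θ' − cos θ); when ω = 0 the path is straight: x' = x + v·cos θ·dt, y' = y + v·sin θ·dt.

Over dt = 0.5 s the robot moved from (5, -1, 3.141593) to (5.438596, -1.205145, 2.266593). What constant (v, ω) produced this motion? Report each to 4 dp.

v = -1.0000, ω = -1.7500

Δθ = 2.266593 − 3.141593 = -0.875000
ω = Δθ/dt = -0.875000/0.5 = -1.7500
R = Δx/(sin θ' − sin θ) = 0.5714
v = R·ω = 0.5714·-1.7500 = -1.0000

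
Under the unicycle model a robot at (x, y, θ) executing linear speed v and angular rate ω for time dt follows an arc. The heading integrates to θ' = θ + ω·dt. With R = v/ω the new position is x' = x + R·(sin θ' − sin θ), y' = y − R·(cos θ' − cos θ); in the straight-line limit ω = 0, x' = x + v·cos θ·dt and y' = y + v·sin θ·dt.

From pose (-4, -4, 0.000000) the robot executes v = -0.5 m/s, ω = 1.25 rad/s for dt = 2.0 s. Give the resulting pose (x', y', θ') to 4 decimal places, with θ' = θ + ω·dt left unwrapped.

θ' = 0.0000 + 1.25·2.0 = 2.5000
R = v/ω = -0.5/1.25 = -0.4000
x' = -4 + -0.4000·(sin 2.5000 − sin 0.0000) = -4.2394
y' = -4 − -0.4000·(cos 2.5000 − cos 0.0000) = -4.7205

(-4.2394, -4.7205, 2.5000)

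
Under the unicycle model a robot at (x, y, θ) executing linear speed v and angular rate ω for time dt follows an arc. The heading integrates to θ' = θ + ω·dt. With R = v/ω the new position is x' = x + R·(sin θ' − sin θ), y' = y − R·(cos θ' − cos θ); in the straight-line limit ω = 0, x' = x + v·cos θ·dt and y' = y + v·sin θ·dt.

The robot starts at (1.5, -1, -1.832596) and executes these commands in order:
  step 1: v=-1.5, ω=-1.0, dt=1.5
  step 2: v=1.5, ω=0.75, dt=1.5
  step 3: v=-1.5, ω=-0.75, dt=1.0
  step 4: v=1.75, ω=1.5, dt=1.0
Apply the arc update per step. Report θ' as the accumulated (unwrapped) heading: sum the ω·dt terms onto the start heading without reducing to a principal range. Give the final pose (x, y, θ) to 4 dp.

step 1: θ'=-3.3326 (R=1.5000) → pose (3.2337, 0.0845, -3.3326)
step 2: θ'=-2.2076 (R=2.0000) → pose (1.2460, -0.6899, -2.2076)
step 3: θ'=-2.9576 (R=2.0000) → pose (2.4880, 0.0871, -2.9576)
step 4: θ'=-1.4576 (R=1.1667) → pose (1.5423, -1.1917, -1.4576)

(1.5423, -1.1917, -1.4576)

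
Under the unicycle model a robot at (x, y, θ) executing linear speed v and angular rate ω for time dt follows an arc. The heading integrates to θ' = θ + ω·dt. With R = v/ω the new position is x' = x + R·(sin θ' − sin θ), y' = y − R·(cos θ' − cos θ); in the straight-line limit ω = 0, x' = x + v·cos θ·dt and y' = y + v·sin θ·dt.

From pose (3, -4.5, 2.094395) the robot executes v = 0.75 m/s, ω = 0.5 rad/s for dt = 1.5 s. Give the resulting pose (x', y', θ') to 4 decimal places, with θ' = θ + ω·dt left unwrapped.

θ' = 2.0944 + 0.5·1.5 = 2.8444
R = v/ω = 0.75/0.5 = 1.5000
x' = 3 + 1.5000·(sin 2.8444 − sin 2.0944) = 2.1402
y' = -4.5 − 1.5000·(cos 2.8444 − cos 2.0944) = -3.8158

(2.1402, -3.8158, 2.8444)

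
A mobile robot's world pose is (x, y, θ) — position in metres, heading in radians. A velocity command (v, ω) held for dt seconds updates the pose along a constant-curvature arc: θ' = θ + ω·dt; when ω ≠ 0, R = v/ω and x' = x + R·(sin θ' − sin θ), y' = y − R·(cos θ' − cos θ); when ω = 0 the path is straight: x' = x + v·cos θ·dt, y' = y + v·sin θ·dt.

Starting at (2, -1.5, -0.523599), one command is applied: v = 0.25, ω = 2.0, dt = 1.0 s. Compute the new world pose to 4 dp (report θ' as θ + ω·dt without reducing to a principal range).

(2.1869, -1.4035, 1.4764)

θ' = -0.5236 + 2.0·1.0 = 1.4764
R = v/ω = 0.25/2.0 = 0.1250
x' = 2 + 0.1250·(sin 1.4764 − sin -0.5236) = 2.1869
y' = -1.5 − 0.1250·(cos 1.4764 − cos -0.5236) = -1.4035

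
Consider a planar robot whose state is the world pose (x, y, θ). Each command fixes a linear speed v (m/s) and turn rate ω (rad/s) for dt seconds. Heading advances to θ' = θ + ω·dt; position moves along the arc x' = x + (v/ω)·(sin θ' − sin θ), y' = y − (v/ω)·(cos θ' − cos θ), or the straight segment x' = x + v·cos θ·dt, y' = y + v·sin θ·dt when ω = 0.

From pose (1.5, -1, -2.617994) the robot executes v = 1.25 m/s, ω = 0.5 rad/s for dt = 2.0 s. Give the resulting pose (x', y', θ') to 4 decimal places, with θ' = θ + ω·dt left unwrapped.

(0.2528, -3.0471, -1.6180)

θ' = -2.6180 + 0.5·2.0 = -1.6180
R = v/ω = 1.25/0.5 = 2.5000
x' = 1.5 + 2.5000·(sin -1.6180 − sin -2.6180) = 0.2528
y' = -1 − 2.5000·(cos -1.6180 − cos -2.6180) = -3.0471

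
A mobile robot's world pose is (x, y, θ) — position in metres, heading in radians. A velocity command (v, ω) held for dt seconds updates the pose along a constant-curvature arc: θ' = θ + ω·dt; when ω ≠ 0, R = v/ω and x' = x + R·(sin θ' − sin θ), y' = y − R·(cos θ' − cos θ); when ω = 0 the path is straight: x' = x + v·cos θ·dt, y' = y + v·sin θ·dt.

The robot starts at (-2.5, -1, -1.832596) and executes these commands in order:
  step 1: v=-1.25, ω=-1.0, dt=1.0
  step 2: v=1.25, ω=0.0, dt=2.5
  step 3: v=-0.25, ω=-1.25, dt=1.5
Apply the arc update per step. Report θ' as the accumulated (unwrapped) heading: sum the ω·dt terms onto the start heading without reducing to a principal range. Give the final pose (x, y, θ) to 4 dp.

step 1: θ'=-2.8326 (R=1.2500) → pose (-1.6727, -0.1327, -2.8326)
step 2: θ'=-2.8326 (straight) → pose (-4.6497, -1.0830, -2.8326)
step 3: θ'=-4.7076 (R=0.2000) → pose (-4.3889, -1.2726, -4.7076)

(-4.3889, -1.2726, -4.7076)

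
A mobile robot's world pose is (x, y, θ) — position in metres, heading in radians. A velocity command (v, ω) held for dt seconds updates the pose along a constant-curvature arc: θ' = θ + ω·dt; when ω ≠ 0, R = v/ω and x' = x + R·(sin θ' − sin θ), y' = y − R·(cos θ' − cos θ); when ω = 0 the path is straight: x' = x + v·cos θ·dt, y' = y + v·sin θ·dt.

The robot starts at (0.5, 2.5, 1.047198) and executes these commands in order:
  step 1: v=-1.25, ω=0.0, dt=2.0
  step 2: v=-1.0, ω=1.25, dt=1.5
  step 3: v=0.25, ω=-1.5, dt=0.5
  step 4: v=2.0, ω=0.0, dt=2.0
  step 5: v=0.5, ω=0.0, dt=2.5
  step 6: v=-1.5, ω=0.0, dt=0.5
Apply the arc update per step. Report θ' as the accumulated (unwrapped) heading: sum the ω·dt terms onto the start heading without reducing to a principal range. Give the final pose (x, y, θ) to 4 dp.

(-2.8785, 2.9329, 2.1722)

step 1: θ'=1.0472 (straight) → pose (-0.7500, 0.3349, 1.0472)
step 2: θ'=2.9222 (R=-0.8000) → pose (-0.2313, -0.8459, 2.9222)
step 3: θ'=2.1722 (R=-0.1667) → pose (-0.3324, -0.7775, 2.1722)
step 4: θ'=2.1722 (straight) → pose (-2.5956, 2.5207, 2.1722)
step 5: θ'=2.1722 (straight) → pose (-3.3029, 3.5513, 2.1722)
step 6: θ'=2.1722 (straight) → pose (-2.8785, 2.9329, 2.1722)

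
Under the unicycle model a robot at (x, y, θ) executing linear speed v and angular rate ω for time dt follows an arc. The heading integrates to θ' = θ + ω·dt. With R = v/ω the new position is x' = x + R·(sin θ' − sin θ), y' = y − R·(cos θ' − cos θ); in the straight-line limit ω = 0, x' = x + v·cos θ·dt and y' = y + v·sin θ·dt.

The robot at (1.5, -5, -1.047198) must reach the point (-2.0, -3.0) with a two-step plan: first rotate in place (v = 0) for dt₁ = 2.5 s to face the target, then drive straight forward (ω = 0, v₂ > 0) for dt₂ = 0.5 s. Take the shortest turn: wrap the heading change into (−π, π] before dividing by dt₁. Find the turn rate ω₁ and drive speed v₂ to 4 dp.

ω₁ = -1.0454, v₂ = 8.0623

heading to target = atan2(-3−-5, -2−1.5) = 2.6224
Δθ = wrap(2.6224 − -1.0472) = -2.6135; ω₁ = Δθ/dt₁ = -1.0454
distance = √((-2−1.5)² + (-3−-5)²) = 4.0311; v₂ = distance/dt₂ = 8.0623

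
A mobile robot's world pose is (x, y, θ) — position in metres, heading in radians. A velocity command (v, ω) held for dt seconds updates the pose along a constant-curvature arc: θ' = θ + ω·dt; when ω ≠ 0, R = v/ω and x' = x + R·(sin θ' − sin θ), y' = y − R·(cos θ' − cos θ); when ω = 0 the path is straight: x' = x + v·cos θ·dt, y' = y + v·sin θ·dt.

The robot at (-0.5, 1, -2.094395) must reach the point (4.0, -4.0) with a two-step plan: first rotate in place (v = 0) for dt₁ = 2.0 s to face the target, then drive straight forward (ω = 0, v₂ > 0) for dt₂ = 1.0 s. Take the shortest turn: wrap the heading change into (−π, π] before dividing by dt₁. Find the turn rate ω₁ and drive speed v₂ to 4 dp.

ω₁ = 0.6282, v₂ = 6.7268

heading to target = atan2(-4−1, 4−-0.5) = -0.8380
Δθ = wrap(-0.8380 − -2.0944) = 1.2564; ω₁ = Δθ/dt₁ = 0.6282
distance = √((4−-0.5)² + (-4−1)²) = 6.7268; v₂ = distance/dt₂ = 6.7268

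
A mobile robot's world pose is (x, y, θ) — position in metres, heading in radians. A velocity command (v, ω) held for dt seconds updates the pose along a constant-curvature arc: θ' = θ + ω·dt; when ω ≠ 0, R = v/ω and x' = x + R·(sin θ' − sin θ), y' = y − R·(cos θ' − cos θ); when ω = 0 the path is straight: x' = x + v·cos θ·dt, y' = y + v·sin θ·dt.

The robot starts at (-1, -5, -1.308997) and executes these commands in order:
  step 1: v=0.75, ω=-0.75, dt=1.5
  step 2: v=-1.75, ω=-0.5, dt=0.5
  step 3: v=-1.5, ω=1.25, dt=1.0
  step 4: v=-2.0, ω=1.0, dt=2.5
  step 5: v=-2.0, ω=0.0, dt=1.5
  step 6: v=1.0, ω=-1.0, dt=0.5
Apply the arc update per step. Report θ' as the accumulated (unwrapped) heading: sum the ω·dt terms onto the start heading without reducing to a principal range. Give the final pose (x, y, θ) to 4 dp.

step 1: θ'=-2.4340 (R=-1.0000) → pose (-1.3159, -6.0187, -2.4340)
step 2: θ'=-2.6840 (R=3.5000) → pose (-0.5872, -5.5386, -2.6840)
step 3: θ'=-1.4340 (R=-1.2000) → pose (0.0715, -4.2984, -1.4340)
step 4: θ'=1.0660 (R=-2.0000) → pose (-3.6604, -3.6039, 1.0660)
step 5: θ'=1.0660 (straight) → pose (-5.1113, -6.2297, 1.0660)
step 6: θ'=0.5660 (R=-1.0000) → pose (-4.7723, -5.8693, 0.5660)

(-4.7723, -5.8693, 0.5660)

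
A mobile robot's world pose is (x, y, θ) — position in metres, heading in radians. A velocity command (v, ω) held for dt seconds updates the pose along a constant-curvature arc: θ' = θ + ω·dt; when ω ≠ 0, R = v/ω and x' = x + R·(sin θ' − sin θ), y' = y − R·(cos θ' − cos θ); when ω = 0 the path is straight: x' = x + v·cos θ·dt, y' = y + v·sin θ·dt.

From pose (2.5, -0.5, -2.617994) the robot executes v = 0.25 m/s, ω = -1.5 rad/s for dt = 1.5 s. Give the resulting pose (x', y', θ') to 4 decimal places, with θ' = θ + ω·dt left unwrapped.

(2.2520, -0.3298, -4.8680)

θ' = -2.6180 + -1.5·1.5 = -4.8680
R = v/ω = 0.25/-1.5 = -0.1667
x' = 2.5 + -0.1667·(sin -4.8680 − sin -2.6180) = 2.2520
y' = -0.5 − -0.1667·(cos -4.8680 − cos -2.6180) = -0.3298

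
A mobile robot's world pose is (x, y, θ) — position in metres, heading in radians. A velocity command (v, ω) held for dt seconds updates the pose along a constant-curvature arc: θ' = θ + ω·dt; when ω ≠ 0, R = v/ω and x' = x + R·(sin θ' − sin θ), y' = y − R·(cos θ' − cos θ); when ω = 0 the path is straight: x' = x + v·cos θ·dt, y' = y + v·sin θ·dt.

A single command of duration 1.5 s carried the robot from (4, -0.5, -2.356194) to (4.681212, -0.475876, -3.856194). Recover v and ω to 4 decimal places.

v = -0.5000, ω = -1.0000

Δθ = -3.856194 − -2.356194 = -1.500000
ω = Δθ/dt = -1.500000/1.5 = -1.0000
R = Δx/(sin θ' − sin θ) = 0.5000
v = R·ω = 0.5000·-1.0000 = -0.5000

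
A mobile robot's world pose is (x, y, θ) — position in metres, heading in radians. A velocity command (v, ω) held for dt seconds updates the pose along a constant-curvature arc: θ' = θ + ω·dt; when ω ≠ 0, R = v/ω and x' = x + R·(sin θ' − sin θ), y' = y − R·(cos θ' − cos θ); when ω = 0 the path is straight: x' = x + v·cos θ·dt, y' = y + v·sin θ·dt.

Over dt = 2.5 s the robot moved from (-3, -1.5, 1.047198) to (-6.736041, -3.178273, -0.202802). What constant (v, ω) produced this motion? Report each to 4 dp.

v = -1.7500, ω = -0.5000

Δθ = -0.202802 − 1.047198 = -1.250000
ω = Δθ/dt = -1.250000/2.5 = -0.5000
R = Δx/(sin θ' − sin θ) = 3.5000
v = R·ω = 3.5000·-0.5000 = -1.7500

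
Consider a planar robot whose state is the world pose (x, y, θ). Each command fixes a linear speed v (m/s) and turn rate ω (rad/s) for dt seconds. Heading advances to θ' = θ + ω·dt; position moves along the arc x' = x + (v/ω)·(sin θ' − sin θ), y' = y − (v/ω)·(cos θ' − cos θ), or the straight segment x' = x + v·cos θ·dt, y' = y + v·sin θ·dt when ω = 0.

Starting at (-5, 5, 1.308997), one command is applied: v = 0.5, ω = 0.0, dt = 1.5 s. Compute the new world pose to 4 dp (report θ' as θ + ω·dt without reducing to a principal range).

(-4.8059, 5.7244, 1.3090)

θ' = 1.3090 + 0.0·1.5 = 1.3090
ω = 0 → straight: x' = -5 + 0.5·cos(1.3090)·1.5 = -4.8059
y' = 5 + 0.5·sin(1.3090)·1.5 = 5.7244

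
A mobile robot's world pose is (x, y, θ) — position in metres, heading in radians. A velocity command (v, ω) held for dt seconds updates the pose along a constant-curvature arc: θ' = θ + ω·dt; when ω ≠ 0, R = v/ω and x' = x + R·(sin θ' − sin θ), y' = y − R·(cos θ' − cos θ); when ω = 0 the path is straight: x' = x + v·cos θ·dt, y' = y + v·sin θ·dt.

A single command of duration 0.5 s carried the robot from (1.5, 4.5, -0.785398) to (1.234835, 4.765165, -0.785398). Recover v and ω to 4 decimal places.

Δθ = -0.785398 − -0.785398 = 0.000000
ω = Δθ/dt = 0.000000/0.5 = 0.0000
ω = 0 → v = (Δx·cos θ + Δy·sin θ)/dt = -0.7500

v = -0.7500, ω = 0.0000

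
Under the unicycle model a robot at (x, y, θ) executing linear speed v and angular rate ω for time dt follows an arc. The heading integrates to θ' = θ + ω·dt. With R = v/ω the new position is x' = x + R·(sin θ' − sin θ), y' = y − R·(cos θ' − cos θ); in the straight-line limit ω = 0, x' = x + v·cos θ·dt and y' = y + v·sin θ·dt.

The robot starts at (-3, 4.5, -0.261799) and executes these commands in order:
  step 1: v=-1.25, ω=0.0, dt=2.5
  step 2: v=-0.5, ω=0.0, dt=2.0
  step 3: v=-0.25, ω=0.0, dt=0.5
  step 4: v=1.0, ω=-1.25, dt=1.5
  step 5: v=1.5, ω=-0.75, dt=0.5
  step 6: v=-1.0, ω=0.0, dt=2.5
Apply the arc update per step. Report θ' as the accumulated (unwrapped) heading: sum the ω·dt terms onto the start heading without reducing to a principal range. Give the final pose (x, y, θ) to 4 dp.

(-5.1268, 5.3269, -2.5118)

step 1: θ'=-0.2618 (straight) → pose (-6.0185, 5.3088, -0.2618)
step 2: θ'=-0.2618 (straight) → pose (-6.9844, 5.5676, -0.2618)
step 3: θ'=-0.2618 (straight) → pose (-7.1052, 5.6000, -0.2618)
step 4: θ'=-2.1368 (R=-0.8000) → pose (-6.6370, 4.3982, -2.1368)
step 5: θ'=-2.5118 (R=-2.0000) → pose (-7.1471, 3.8545, -2.5118)
step 6: θ'=-2.5118 (straight) → pose (-5.1268, 5.3269, -2.5118)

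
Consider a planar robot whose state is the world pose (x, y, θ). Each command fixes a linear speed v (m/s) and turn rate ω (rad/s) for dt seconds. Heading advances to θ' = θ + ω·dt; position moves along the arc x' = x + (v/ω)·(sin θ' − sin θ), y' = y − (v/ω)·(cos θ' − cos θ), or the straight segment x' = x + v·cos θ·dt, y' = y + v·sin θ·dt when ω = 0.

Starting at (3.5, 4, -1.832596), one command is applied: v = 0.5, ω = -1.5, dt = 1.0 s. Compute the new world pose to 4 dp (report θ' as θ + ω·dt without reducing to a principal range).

(3.1147, 3.7590, -3.3326)

θ' = -1.8326 + -1.5·1.0 = -3.3326
R = v/ω = 0.5/-1.5 = -0.3333
x' = 3.5 + -0.3333·(sin -3.3326 − sin -1.8326) = 3.1147
y' = 4 − -0.3333·(cos -3.3326 − cos -1.8326) = 3.7590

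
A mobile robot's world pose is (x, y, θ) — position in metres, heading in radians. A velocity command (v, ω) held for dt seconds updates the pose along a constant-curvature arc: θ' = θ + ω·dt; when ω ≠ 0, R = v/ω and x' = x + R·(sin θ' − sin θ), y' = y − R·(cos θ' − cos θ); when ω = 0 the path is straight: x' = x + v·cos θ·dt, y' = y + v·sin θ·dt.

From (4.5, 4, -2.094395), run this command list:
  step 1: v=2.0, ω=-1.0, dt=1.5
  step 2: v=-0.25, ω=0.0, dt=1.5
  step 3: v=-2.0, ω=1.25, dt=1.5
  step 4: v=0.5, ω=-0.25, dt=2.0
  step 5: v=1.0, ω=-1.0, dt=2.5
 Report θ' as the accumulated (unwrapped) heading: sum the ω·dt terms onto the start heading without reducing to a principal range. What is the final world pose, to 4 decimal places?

(2.3315, 3.9384, -4.7194)

step 1: θ'=-3.5944 (R=-2.0000) → pose (1.8930, 3.2016, -3.5944)
step 2: θ'=-3.5944 (straight) → pose (2.2302, 3.0375, -3.5944)
step 3: θ'=-1.7194 (R=-1.6000) → pose (4.5125, 4.2394, -1.7194)
step 4: θ'=-2.2194 (R=-2.0000) → pose (4.1284, 3.3273, -2.2194)
step 5: θ'=-4.7194 (R=-1.0000) → pose (2.3315, 3.9384, -4.7194)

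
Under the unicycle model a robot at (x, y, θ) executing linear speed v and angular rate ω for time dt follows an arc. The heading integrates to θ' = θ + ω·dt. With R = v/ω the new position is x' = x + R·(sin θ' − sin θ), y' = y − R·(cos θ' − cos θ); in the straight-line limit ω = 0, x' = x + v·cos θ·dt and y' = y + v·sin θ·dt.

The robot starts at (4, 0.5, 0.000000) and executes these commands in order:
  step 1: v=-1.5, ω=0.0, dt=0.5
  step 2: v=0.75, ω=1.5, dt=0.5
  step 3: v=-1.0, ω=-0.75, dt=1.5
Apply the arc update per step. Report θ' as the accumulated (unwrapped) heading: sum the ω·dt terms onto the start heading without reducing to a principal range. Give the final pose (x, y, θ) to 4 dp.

step 1: θ'=0.0000 (straight) → pose (3.2500, 0.5000, 0.0000)
step 2: θ'=0.7500 (R=0.5000) → pose (3.5908, 0.6342, 0.7500)
step 3: θ'=-0.3750 (R=1.3333) → pose (2.1936, 0.3691, -0.3750)

(2.1936, 0.3691, -0.3750)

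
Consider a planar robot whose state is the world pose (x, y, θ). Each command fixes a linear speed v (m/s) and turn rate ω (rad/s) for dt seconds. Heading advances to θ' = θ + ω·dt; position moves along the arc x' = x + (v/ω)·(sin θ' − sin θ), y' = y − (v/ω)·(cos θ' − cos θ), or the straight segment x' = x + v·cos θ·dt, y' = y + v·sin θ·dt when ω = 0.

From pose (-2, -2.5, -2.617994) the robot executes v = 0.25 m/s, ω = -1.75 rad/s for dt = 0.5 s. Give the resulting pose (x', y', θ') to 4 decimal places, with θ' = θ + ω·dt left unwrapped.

(-2.1206, -2.5104, -3.4930)

θ' = -2.6180 + -1.75·0.5 = -3.4930
R = v/ω = 0.25/-1.75 = -0.1429
x' = -2 + -0.1429·(sin -3.4930 − sin -2.6180) = -2.1206
y' = -2.5 − -0.1429·(cos -3.4930 − cos -2.6180) = -2.5104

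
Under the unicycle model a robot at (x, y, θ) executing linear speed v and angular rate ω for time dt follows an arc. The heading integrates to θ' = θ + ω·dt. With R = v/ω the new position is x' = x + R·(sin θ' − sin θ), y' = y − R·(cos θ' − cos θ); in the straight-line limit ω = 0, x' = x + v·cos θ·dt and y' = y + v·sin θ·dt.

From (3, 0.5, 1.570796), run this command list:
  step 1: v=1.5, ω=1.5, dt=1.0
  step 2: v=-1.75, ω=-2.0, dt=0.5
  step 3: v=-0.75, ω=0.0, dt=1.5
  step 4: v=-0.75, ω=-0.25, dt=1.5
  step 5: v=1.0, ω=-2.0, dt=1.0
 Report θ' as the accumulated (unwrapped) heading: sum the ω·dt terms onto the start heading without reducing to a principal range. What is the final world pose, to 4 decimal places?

(4.3058, -0.4680, -0.3042)

step 1: θ'=3.0708 (R=1.0000) → pose (2.0707, 1.4975, 3.0708)
step 2: θ'=2.0708 (R=0.8750) → pose (2.7767, 1.0442, 2.0708)
step 3: θ'=2.0708 (straight) → pose (3.3161, 0.0569, 2.0708)
step 4: θ'=1.6958 (R=3.0000) → pose (3.6599, -1.0073, 1.6958)
step 5: θ'=-0.3042 (R=-0.5000) → pose (4.3058, -0.4680, -0.3042)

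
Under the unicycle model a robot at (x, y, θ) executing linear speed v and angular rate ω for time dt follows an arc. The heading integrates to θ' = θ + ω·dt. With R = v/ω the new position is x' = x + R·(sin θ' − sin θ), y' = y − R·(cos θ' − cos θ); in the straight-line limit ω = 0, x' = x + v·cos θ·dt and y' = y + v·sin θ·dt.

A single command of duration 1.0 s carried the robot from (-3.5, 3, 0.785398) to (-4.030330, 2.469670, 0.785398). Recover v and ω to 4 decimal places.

Δθ = 0.785398 − 0.785398 = 0.000000
ω = Δθ/dt = 0.000000/1.0 = 0.0000
ω = 0 → v = (Δx·cos θ + Δy·sin θ)/dt = -0.7500

v = -0.7500, ω = 0.0000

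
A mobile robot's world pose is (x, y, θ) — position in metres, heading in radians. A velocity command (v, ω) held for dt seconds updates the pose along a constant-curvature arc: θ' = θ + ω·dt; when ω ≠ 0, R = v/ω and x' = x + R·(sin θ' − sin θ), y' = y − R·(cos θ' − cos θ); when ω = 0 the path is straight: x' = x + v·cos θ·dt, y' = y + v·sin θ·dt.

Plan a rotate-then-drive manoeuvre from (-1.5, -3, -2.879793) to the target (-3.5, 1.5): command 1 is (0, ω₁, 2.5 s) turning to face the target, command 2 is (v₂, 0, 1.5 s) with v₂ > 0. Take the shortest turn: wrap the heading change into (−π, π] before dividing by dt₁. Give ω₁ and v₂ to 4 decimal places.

ω₁ = -0.5657, v₂ = 3.2830

heading to target = atan2(1.5−-3, -3.5−-1.5) = 1.9890
Δθ = wrap(1.9890 − -2.8798) = -1.4144; ω₁ = Δθ/dt₁ = -0.5657
distance = √((-3.5−-1.5)² + (1.5−-3)²) = 4.9244; v₂ = distance/dt₂ = 3.2830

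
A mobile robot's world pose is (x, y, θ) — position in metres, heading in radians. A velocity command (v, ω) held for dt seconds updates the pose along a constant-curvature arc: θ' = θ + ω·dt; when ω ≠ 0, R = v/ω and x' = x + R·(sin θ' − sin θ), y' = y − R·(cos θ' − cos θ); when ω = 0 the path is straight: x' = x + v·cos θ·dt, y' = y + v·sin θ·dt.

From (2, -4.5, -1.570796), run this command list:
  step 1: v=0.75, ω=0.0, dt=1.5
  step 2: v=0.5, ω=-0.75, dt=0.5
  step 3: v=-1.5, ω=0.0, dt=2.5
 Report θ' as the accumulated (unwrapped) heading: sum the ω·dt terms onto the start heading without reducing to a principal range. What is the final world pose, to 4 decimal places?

(3.3272, -2.3798, -1.9458)

step 1: θ'=-1.5708 (straight) → pose (2.0000, -5.6250, -1.5708)
step 2: θ'=-1.9458 (R=-0.6667) → pose (1.9537, -5.8692, -1.9458)
step 3: θ'=-1.9458 (straight) → pose (3.3272, -2.3798, -1.9458)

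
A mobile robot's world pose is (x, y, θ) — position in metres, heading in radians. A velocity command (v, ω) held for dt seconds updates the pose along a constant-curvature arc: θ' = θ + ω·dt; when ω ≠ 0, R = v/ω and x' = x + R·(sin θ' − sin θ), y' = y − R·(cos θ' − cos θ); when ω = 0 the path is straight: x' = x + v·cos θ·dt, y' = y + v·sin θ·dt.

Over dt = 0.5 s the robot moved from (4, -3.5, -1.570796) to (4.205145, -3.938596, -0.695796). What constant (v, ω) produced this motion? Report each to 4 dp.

Δθ = -0.695796 − -1.570796 = 0.875000
ω = Δθ/dt = 0.875000/0.5 = 1.7500
R = −Δy/(cos θ' − cos θ) = 0.5714
v = R·ω = 0.5714·1.7500 = 1.0000

v = 1.0000, ω = 1.7500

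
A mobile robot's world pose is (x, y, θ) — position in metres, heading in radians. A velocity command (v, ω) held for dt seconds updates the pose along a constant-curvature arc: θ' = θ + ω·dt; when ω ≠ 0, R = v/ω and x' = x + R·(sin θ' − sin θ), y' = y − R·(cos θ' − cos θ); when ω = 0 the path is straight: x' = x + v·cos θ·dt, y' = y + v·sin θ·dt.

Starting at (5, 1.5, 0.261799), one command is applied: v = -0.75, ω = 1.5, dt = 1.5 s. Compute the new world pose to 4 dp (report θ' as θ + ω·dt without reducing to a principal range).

(4.8349, 0.6130, 2.5118)

θ' = 0.2618 + 1.5·1.5 = 2.5118
R = v/ω = -0.75/1.5 = -0.5000
x' = 5 + -0.5000·(sin 2.5118 − sin 0.2618) = 4.8349
y' = 1.5 − -0.5000·(cos 2.5118 − cos 0.2618) = 0.6130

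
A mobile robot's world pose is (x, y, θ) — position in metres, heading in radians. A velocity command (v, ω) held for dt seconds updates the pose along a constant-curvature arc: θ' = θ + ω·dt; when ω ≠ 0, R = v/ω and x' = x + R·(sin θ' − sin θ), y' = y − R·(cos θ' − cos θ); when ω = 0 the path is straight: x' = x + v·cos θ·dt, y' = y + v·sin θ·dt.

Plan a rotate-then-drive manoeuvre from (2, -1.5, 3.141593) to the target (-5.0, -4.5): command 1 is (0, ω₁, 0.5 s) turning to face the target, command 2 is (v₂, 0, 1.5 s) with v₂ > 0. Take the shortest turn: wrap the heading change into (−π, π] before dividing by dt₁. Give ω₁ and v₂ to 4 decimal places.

ω₁ = 0.8098, v₂ = 5.0772

heading to target = atan2(-4.5−-1.5, -5−2) = -2.7367
Δθ = wrap(-2.7367 − 3.1416) = 0.4049; ω₁ = Δθ/dt₁ = 0.8098
distance = √((-5−2)² + (-4.5−-1.5)²) = 7.6158; v₂ = distance/dt₂ = 5.0772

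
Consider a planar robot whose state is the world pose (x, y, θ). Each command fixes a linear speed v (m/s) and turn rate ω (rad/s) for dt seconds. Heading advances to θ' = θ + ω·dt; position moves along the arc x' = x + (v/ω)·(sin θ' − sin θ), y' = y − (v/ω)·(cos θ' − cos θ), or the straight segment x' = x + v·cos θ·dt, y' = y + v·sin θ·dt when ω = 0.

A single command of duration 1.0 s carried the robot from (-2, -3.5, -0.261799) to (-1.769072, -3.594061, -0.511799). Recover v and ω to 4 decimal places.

Δθ = -0.511799 − -0.261799 = -0.250000
ω = Δθ/dt = -0.250000/1.0 = -0.2500
R = Δx/(sin θ' − sin θ) = -1.0000
v = R·ω = -1.0000·-0.2500 = 0.2500

v = 0.2500, ω = -0.2500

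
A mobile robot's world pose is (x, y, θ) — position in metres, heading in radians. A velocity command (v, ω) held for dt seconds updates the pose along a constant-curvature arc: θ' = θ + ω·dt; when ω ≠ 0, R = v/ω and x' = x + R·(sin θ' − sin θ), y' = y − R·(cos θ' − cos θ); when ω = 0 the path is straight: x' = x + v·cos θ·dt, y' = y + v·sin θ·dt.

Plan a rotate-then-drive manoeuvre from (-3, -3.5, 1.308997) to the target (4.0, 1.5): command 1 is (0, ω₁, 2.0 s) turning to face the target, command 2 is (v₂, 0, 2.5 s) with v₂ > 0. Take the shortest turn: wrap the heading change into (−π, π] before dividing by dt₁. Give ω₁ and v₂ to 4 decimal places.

heading to target = atan2(1.5−-3.5, 4−-3) = 0.6202
Δθ = wrap(0.6202 − 1.3090) = -0.6887; ω₁ = Δθ/dt₁ = -0.3444
distance = √((4−-3)² + (1.5−-3.5)²) = 8.6023; v₂ = distance/dt₂ = 3.4409

ω₁ = -0.3444, v₂ = 3.4409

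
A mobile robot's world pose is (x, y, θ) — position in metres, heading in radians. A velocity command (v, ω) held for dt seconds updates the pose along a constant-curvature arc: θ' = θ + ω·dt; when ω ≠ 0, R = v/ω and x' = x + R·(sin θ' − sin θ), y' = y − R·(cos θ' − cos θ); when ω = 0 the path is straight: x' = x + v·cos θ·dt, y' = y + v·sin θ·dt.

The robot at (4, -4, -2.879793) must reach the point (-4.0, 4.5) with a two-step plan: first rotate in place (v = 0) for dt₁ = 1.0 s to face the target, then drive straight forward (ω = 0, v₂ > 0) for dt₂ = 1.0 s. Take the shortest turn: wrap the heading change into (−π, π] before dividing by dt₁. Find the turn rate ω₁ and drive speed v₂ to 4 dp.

heading to target = atan2(4.5−-4, -4−4) = 2.3259
Δθ = wrap(2.3259 − -2.8798) = -1.0775; ω₁ = Δθ/dt₁ = -1.0775
distance = √((-4−4)² + (4.5−-4)²) = 11.6726; v₂ = distance/dt₂ = 11.6726

ω₁ = -1.0775, v₂ = 11.6726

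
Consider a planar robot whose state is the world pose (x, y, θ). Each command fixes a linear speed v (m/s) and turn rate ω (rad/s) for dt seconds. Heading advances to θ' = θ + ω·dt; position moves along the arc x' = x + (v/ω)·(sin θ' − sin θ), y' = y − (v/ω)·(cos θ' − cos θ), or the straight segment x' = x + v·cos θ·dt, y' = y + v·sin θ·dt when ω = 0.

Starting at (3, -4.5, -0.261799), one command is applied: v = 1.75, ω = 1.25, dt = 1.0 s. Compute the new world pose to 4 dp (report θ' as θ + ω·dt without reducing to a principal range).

θ' = -0.2618 + 1.25·1.0 = 0.9882
R = v/ω = 1.75/1.25 = 1.4000
x' = 3 + 1.4000·(sin 0.9882 − sin -0.2618) = 4.5314
y' = -4.5 − 1.4000·(cos 0.9882 − cos -0.2618) = -3.9180

(4.5314, -3.9180, 0.9882)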